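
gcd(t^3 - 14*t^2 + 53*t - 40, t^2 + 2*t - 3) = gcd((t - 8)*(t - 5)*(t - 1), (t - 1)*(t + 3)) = t - 1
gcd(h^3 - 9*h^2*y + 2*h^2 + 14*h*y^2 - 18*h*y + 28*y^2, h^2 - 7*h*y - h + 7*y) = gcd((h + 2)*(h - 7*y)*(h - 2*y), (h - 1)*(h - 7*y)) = -h + 7*y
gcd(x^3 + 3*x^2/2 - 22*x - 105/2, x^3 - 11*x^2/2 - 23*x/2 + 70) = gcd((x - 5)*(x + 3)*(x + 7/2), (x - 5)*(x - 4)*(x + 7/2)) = x^2 - 3*x/2 - 35/2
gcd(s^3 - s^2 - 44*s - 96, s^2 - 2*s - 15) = s + 3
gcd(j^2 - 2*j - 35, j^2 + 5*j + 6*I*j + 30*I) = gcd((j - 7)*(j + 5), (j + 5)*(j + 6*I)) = j + 5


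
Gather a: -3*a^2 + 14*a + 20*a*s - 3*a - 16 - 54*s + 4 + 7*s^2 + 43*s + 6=-3*a^2 + a*(20*s + 11) + 7*s^2 - 11*s - 6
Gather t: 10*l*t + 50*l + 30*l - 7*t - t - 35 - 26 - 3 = 80*l + t*(10*l - 8) - 64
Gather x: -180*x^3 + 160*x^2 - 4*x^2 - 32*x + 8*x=-180*x^3 + 156*x^2 - 24*x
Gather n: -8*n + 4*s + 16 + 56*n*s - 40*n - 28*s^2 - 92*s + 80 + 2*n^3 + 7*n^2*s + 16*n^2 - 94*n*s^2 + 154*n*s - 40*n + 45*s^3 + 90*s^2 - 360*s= 2*n^3 + n^2*(7*s + 16) + n*(-94*s^2 + 210*s - 88) + 45*s^3 + 62*s^2 - 448*s + 96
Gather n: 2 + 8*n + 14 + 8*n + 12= 16*n + 28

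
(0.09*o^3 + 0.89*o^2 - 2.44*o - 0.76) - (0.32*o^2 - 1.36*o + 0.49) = 0.09*o^3 + 0.57*o^2 - 1.08*o - 1.25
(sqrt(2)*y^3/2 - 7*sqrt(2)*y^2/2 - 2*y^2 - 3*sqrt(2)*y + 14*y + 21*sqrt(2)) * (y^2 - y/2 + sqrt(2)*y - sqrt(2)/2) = sqrt(2)*y^5/2 - 15*sqrt(2)*y^4/4 - y^4 - 13*sqrt(2)*y^3/4 + 15*y^3/2 - 19*y^2/2 + 75*sqrt(2)*y^2/2 - 35*sqrt(2)*y/2 + 45*y - 21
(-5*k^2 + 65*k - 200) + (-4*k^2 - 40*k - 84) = -9*k^2 + 25*k - 284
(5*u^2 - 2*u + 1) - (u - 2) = 5*u^2 - 3*u + 3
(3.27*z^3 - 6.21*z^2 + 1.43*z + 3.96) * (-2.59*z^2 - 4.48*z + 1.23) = -8.4693*z^5 + 1.4343*z^4 + 28.1392*z^3 - 24.3011*z^2 - 15.9819*z + 4.8708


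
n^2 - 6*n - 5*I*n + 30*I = (n - 6)*(n - 5*I)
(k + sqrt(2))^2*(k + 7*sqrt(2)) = k^3 + 9*sqrt(2)*k^2 + 30*k + 14*sqrt(2)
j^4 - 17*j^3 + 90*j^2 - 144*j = j*(j - 8)*(j - 6)*(j - 3)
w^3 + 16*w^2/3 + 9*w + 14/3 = (w + 1)*(w + 2)*(w + 7/3)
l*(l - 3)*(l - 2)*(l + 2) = l^4 - 3*l^3 - 4*l^2 + 12*l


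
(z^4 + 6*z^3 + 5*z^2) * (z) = z^5 + 6*z^4 + 5*z^3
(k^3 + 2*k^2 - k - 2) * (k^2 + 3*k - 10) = k^5 + 5*k^4 - 5*k^3 - 25*k^2 + 4*k + 20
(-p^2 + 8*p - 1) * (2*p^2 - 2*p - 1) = -2*p^4 + 18*p^3 - 17*p^2 - 6*p + 1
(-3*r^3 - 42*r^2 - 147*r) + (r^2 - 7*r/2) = -3*r^3 - 41*r^2 - 301*r/2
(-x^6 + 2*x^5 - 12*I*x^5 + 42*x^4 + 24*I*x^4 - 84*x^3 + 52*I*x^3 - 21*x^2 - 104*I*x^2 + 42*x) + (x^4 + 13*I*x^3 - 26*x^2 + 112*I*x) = -x^6 + 2*x^5 - 12*I*x^5 + 43*x^4 + 24*I*x^4 - 84*x^3 + 65*I*x^3 - 47*x^2 - 104*I*x^2 + 42*x + 112*I*x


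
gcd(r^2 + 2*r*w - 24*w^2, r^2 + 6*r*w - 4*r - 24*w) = r + 6*w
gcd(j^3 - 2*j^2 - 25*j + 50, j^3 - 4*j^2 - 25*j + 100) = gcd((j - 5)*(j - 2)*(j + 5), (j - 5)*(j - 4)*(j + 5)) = j^2 - 25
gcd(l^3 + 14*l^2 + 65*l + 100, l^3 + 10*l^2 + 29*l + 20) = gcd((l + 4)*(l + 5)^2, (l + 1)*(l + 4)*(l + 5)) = l^2 + 9*l + 20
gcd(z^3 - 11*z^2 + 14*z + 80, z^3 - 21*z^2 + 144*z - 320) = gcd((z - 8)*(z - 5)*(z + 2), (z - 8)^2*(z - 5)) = z^2 - 13*z + 40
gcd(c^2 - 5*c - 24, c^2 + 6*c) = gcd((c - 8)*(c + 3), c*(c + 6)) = 1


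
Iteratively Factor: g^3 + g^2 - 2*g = (g + 2)*(g^2 - g) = (g - 1)*(g + 2)*(g)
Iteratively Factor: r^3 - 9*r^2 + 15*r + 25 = (r - 5)*(r^2 - 4*r - 5) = (r - 5)*(r + 1)*(r - 5)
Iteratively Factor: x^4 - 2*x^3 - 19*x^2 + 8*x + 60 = (x + 2)*(x^3 - 4*x^2 - 11*x + 30) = (x + 2)*(x + 3)*(x^2 - 7*x + 10) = (x - 2)*(x + 2)*(x + 3)*(x - 5)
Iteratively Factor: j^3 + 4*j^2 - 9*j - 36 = (j + 4)*(j^2 - 9) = (j - 3)*(j + 4)*(j + 3)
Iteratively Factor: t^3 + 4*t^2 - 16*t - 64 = (t - 4)*(t^2 + 8*t + 16) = (t - 4)*(t + 4)*(t + 4)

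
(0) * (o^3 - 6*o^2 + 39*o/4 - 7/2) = 0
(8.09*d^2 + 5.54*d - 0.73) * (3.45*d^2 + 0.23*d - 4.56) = 27.9105*d^4 + 20.9737*d^3 - 38.1347*d^2 - 25.4303*d + 3.3288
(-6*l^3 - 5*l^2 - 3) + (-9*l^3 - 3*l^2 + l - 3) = -15*l^3 - 8*l^2 + l - 6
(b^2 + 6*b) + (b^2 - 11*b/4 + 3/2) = 2*b^2 + 13*b/4 + 3/2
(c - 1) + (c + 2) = 2*c + 1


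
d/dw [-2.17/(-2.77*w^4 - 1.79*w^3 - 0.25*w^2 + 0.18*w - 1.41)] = (-24.0436*w^3 - 11.6529*w^2 - 1.085*w + 0.3906)/(2.77*w^4 + 1.79*w^3 + 0.25*w^2 - 0.18*w + 1.41)^2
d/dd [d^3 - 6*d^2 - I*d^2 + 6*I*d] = 3*d^2 - 12*d - 2*I*d + 6*I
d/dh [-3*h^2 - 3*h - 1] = -6*h - 3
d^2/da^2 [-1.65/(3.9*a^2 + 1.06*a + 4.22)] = (50.193*a^2 + 13.6422*a - 1.65*(7.8*a + 1.06)*(15.6*a + 2.12) + 54.3114)/(3.9*a^2 + 1.06*a + 4.22)^3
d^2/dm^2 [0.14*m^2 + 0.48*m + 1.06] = 0.280000000000000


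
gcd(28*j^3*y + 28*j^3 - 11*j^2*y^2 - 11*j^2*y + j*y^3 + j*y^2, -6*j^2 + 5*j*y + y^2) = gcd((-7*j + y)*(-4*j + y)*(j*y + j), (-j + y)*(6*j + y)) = 1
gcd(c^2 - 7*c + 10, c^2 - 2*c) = c - 2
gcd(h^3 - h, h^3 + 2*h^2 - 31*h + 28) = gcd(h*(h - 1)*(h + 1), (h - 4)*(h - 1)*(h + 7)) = h - 1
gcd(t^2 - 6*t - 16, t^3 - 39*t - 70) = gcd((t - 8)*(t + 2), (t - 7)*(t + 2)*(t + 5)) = t + 2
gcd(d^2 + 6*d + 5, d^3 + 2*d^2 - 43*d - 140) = d + 5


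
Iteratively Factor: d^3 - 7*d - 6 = (d - 3)*(d^2 + 3*d + 2) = (d - 3)*(d + 1)*(d + 2)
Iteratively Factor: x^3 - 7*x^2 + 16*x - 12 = (x - 3)*(x^2 - 4*x + 4) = (x - 3)*(x - 2)*(x - 2)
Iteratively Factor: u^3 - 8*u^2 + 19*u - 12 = (u - 1)*(u^2 - 7*u + 12) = (u - 3)*(u - 1)*(u - 4)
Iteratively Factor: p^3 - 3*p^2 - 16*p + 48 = (p - 4)*(p^2 + p - 12) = (p - 4)*(p + 4)*(p - 3)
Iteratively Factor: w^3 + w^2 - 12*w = (w + 4)*(w^2 - 3*w) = (w - 3)*(w + 4)*(w)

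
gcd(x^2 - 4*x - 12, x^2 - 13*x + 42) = x - 6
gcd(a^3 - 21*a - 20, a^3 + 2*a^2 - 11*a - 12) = a^2 + 5*a + 4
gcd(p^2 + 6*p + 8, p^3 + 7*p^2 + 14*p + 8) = p^2 + 6*p + 8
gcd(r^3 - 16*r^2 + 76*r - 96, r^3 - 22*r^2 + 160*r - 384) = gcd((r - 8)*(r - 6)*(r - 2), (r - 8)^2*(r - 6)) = r^2 - 14*r + 48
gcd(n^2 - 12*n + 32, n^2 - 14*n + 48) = n - 8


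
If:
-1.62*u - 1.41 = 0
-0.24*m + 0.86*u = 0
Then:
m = -3.12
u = -0.87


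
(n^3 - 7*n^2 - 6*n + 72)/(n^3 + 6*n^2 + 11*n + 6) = (n^2 - 10*n + 24)/(n^2 + 3*n + 2)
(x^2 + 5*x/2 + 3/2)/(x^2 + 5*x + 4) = (x + 3/2)/(x + 4)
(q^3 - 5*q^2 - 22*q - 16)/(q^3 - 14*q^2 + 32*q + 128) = (q + 1)/(q - 8)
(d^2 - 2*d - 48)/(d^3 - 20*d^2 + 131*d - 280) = (d + 6)/(d^2 - 12*d + 35)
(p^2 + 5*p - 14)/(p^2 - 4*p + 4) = (p + 7)/(p - 2)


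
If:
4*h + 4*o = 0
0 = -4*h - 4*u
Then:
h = -u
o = u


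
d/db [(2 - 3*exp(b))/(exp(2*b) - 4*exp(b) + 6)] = (3*exp(2*b) - 4*exp(b) - 10)*exp(b)/(exp(4*b) - 8*exp(3*b) + 28*exp(2*b) - 48*exp(b) + 36)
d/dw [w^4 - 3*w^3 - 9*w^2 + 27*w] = 4*w^3 - 9*w^2 - 18*w + 27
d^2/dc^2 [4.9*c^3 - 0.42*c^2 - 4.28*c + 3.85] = 29.4*c - 0.84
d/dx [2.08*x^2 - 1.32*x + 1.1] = 4.16*x - 1.32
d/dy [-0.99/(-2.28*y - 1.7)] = -2.2572/(2.28*y + 1.7)^2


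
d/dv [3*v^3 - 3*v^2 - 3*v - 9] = 9*v^2 - 6*v - 3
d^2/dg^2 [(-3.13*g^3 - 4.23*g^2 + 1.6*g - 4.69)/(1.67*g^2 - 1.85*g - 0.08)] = (1.4210854715202e-14*g^5 - 7.105427357601e-15*g^4 - 39.473876*g^3 - 84.649854*g^2 + 88.100898*g - 33.883962)/(4.657463*g^6 - 15.478395*g^5 + 16.477389*g^4 - 4.848665*g^3 - 0.789336*g^2 - 0.03552*g - 0.000512)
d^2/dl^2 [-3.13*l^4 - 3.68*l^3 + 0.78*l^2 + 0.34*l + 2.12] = -37.56*l^2 - 22.08*l + 1.56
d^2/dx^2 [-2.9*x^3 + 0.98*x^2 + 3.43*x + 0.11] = 1.96 - 17.4*x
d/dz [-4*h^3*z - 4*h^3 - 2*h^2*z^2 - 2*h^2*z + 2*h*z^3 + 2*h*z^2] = 2*h*(-2*h^2 - 2*h*z - h + 3*z^2 + 2*z)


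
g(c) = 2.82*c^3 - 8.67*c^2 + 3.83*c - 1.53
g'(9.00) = 533.03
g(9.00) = 1386.45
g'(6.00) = 204.35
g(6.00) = 318.45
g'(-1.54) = 50.60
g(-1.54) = -38.29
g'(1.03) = -5.05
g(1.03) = -3.70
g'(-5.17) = 319.60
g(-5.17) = -642.76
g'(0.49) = -2.64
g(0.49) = -1.40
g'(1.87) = 0.99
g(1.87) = -6.25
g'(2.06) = 4.01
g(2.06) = -5.78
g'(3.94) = 66.84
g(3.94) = 51.45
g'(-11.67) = 1358.35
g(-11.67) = -5708.88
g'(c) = 8.46*c^2 - 17.34*c + 3.83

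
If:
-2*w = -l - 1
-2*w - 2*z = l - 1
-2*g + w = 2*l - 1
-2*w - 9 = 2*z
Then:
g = -27/4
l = 10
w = 11/2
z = -10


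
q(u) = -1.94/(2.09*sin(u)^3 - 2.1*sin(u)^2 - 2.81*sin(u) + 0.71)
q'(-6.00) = -173.79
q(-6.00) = 10.02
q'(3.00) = 81.75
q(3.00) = -6.99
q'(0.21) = -2403.81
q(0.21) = -37.38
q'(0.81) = -1.29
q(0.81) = 1.19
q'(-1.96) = -231.74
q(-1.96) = 13.56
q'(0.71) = -2.06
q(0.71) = 1.35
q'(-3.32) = 260.50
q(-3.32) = -12.37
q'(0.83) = -1.18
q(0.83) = 1.16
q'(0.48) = -8.53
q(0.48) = 2.34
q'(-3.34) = 787.47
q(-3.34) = -21.43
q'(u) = -1.94*(-6.27*sin(u)^2*cos(u) + 4.2*sin(u)*cos(u) + 2.81*cos(u))/(2.09*sin(u)^3 - 2.1*sin(u)^2 - 2.81*sin(u) + 0.71)^2 = (12.1638*sin(u)^2 - 8.148*sin(u) - 5.4514)*cos(u)/(2.09*sin(u)^3 - 2.1*sin(u)^2 - 2.81*sin(u) + 0.71)^2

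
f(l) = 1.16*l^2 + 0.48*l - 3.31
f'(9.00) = 21.36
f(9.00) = 94.97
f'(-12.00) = -27.36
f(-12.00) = 157.97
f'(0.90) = 2.57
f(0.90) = -1.94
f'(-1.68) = -3.42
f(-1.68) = -0.84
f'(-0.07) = 0.32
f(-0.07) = -3.34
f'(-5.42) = -12.09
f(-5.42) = 28.17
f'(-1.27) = -2.47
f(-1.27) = -2.05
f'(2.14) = 5.44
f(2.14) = 3.03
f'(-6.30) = -14.14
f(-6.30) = 39.71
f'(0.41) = 1.43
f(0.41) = -2.92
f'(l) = 2.32*l + 0.48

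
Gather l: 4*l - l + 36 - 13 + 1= 3*l + 24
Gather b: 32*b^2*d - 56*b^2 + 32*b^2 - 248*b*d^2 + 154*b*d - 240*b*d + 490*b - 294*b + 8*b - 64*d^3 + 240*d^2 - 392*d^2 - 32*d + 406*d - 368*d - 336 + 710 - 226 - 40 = b^2*(32*d - 24) + b*(-248*d^2 - 86*d + 204) - 64*d^3 - 152*d^2 + 6*d + 108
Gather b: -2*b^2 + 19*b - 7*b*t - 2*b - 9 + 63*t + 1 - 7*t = -2*b^2 + b*(17 - 7*t) + 56*t - 8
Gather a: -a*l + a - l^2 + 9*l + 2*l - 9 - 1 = a*(1 - l) - l^2 + 11*l - 10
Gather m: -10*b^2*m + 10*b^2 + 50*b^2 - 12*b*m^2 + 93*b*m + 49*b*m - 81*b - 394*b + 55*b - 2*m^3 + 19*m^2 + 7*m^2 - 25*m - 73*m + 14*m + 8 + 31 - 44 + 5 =60*b^2 - 420*b - 2*m^3 + m^2*(26 - 12*b) + m*(-10*b^2 + 142*b - 84)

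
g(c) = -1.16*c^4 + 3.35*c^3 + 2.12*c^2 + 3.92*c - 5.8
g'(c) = -4.64*c^3 + 10.05*c^2 + 4.24*c + 3.92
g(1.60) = 12.02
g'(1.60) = 17.43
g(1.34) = 7.58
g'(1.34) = 16.48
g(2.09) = 20.10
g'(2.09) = 14.32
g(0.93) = 1.51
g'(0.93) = 12.82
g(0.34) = -4.11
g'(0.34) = 6.34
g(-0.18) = -6.46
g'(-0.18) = 3.51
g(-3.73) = -389.31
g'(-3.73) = 368.72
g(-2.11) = -59.10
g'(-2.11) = 83.31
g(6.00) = -685.72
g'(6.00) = -611.08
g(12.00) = -17918.44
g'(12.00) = -6515.92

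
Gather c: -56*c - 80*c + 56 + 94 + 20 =170 - 136*c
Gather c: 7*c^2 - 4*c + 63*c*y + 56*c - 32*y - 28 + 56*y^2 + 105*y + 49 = 7*c^2 + c*(63*y + 52) + 56*y^2 + 73*y + 21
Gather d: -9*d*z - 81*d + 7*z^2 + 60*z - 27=d*(-9*z - 81) + 7*z^2 + 60*z - 27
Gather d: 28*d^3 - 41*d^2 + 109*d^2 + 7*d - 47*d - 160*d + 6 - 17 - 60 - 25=28*d^3 + 68*d^2 - 200*d - 96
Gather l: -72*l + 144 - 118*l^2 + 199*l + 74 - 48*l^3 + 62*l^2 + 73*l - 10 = -48*l^3 - 56*l^2 + 200*l + 208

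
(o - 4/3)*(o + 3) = o^2 + 5*o/3 - 4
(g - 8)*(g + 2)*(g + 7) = g^3 + g^2 - 58*g - 112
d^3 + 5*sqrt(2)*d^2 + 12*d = d*(d + 2*sqrt(2))*(d + 3*sqrt(2))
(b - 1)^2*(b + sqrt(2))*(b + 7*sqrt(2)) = b^4 - 2*b^3 + 8*sqrt(2)*b^3 - 16*sqrt(2)*b^2 + 15*b^2 - 28*b + 8*sqrt(2)*b + 14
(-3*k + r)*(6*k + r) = -18*k^2 + 3*k*r + r^2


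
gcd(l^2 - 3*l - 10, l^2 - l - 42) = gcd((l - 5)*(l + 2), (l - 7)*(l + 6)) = 1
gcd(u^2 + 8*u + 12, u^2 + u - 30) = u + 6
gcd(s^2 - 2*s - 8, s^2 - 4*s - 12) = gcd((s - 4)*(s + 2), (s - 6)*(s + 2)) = s + 2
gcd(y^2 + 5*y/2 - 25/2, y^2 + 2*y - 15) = y + 5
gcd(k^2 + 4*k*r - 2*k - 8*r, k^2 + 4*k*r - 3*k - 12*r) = k + 4*r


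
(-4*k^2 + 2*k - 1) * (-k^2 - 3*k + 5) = 4*k^4 + 10*k^3 - 25*k^2 + 13*k - 5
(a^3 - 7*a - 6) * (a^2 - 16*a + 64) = a^5 - 16*a^4 + 57*a^3 + 106*a^2 - 352*a - 384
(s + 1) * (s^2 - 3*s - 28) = s^3 - 2*s^2 - 31*s - 28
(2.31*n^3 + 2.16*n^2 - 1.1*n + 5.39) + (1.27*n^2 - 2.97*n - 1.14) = 2.31*n^3 + 3.43*n^2 - 4.07*n + 4.25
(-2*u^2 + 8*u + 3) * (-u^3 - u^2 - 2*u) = 2*u^5 - 6*u^4 - 7*u^3 - 19*u^2 - 6*u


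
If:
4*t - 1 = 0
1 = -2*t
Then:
No Solution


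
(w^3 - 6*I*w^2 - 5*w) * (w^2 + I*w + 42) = w^5 - 5*I*w^4 + 43*w^3 - 257*I*w^2 - 210*w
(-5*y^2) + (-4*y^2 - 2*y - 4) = -9*y^2 - 2*y - 4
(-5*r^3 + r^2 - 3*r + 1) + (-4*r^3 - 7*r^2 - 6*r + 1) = -9*r^3 - 6*r^2 - 9*r + 2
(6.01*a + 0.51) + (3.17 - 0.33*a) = 5.68*a + 3.68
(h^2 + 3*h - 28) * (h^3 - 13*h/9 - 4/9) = h^5 + 3*h^4 - 265*h^3/9 - 43*h^2/9 + 352*h/9 + 112/9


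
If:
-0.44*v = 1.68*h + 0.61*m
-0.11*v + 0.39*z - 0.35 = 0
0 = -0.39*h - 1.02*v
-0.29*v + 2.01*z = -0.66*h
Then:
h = -3.26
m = 8.07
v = 1.24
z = 1.25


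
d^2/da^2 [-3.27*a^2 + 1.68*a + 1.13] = -6.54000000000000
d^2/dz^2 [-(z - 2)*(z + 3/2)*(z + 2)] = -6*z - 3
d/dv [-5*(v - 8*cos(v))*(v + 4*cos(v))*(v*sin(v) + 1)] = -5*(v - 8*cos(v))*(v + 4*cos(v))*(v*cos(v) + sin(v)) + 5*(v - 8*cos(v))*(v*sin(v) + 1)*(4*sin(v) - 1) - 5*(v + 4*cos(v))*(v*sin(v) + 1)*(8*sin(v) + 1)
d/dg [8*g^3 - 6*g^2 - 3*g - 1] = 24*g^2 - 12*g - 3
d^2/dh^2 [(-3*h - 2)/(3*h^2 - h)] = 2*(-27*h^3 - 54*h^2 + 18*h - 2)/(h^3*(27*h^3 - 27*h^2 + 9*h - 1))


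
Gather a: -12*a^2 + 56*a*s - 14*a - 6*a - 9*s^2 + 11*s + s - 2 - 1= -12*a^2 + a*(56*s - 20) - 9*s^2 + 12*s - 3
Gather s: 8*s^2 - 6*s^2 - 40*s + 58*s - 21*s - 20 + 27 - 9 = 2*s^2 - 3*s - 2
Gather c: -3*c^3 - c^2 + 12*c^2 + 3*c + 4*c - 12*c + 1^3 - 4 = -3*c^3 + 11*c^2 - 5*c - 3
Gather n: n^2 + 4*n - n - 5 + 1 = n^2 + 3*n - 4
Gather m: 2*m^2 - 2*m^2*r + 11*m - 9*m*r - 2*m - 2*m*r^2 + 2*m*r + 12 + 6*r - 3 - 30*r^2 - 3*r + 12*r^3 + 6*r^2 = m^2*(2 - 2*r) + m*(-2*r^2 - 7*r + 9) + 12*r^3 - 24*r^2 + 3*r + 9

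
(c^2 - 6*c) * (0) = 0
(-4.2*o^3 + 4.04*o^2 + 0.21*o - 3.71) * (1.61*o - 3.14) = -6.762*o^4 + 19.6924*o^3 - 12.3475*o^2 - 6.6325*o + 11.6494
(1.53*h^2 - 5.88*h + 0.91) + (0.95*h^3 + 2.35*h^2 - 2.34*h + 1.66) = 0.95*h^3 + 3.88*h^2 - 8.22*h + 2.57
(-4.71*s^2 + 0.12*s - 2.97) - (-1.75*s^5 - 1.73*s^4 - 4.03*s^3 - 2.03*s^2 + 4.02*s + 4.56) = 1.75*s^5 + 1.73*s^4 + 4.03*s^3 - 2.68*s^2 - 3.9*s - 7.53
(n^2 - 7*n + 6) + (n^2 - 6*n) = 2*n^2 - 13*n + 6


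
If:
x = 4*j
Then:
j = x/4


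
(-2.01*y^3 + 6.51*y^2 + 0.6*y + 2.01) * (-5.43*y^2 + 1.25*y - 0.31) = 10.9143*y^5 - 37.8618*y^4 + 5.5026*y^3 - 12.1824*y^2 + 2.3265*y - 0.6231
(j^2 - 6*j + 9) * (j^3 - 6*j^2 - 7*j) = j^5 - 12*j^4 + 38*j^3 - 12*j^2 - 63*j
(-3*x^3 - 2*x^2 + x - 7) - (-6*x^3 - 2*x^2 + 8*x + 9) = 3*x^3 - 7*x - 16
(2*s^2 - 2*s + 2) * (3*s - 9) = 6*s^3 - 24*s^2 + 24*s - 18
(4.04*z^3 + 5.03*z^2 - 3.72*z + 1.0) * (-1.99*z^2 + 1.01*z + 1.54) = -8.0396*z^5 - 5.9293*z^4 + 18.7047*z^3 + 1.999*z^2 - 4.7188*z + 1.54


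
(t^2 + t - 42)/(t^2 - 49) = (t - 6)/(t - 7)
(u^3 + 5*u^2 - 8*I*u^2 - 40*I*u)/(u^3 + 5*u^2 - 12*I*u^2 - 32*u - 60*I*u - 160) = u/(u - 4*I)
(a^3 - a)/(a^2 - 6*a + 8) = (a^3 - a)/(a^2 - 6*a + 8)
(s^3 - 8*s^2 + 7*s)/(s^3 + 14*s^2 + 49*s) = (s^2 - 8*s + 7)/(s^2 + 14*s + 49)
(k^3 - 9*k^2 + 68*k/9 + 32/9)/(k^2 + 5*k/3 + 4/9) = (3*k^2 - 28*k + 32)/(3*k + 4)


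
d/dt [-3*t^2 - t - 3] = -6*t - 1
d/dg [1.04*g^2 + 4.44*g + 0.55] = 2.08*g + 4.44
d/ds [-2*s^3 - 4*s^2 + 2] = 2*s*(-3*s - 4)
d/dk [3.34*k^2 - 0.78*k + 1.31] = 6.68*k - 0.78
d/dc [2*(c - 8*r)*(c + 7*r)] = 4*c - 2*r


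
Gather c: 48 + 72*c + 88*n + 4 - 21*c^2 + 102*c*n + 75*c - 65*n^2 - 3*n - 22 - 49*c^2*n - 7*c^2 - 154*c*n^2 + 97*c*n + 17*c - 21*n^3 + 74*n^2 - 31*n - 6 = c^2*(-49*n - 28) + c*(-154*n^2 + 199*n + 164) - 21*n^3 + 9*n^2 + 54*n + 24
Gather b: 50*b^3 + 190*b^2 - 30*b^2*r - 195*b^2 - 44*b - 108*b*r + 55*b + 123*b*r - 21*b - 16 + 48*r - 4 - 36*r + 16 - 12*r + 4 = 50*b^3 + b^2*(-30*r - 5) + b*(15*r - 10)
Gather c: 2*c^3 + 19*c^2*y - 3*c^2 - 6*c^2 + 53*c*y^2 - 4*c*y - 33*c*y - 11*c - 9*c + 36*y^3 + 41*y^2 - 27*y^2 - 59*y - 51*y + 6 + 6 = 2*c^3 + c^2*(19*y - 9) + c*(53*y^2 - 37*y - 20) + 36*y^3 + 14*y^2 - 110*y + 12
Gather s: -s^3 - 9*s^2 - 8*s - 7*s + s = -s^3 - 9*s^2 - 14*s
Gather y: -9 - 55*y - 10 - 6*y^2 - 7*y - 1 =-6*y^2 - 62*y - 20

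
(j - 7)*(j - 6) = j^2 - 13*j + 42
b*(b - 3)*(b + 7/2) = b^3 + b^2/2 - 21*b/2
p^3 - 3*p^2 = p^2*(p - 3)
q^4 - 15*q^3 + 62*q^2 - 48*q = q*(q - 8)*(q - 6)*(q - 1)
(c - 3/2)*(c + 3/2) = c^2 - 9/4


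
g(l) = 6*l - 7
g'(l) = 6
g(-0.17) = -8.02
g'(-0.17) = 6.00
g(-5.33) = -38.98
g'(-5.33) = 6.00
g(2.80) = 9.80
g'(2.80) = 6.00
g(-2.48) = -21.88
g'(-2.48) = 6.00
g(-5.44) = -39.64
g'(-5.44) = 6.00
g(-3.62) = -28.72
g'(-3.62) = 6.00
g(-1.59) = -16.54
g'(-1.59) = 6.00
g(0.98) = -1.12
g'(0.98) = 6.00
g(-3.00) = -25.00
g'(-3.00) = 6.00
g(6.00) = 29.00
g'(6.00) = 6.00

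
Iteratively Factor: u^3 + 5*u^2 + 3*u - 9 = (u + 3)*(u^2 + 2*u - 3) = (u - 1)*(u + 3)*(u + 3)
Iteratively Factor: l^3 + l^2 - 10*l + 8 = (l - 2)*(l^2 + 3*l - 4) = (l - 2)*(l - 1)*(l + 4)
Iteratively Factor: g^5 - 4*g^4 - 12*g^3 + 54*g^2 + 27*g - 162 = (g - 3)*(g^4 - g^3 - 15*g^2 + 9*g + 54) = (g - 3)^2*(g^3 + 2*g^2 - 9*g - 18) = (g - 3)^2*(g + 3)*(g^2 - g - 6) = (g - 3)^3*(g + 3)*(g + 2)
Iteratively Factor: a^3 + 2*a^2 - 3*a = (a + 3)*(a^2 - a) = (a - 1)*(a + 3)*(a)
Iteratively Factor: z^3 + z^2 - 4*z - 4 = (z + 1)*(z^2 - 4) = (z + 1)*(z + 2)*(z - 2)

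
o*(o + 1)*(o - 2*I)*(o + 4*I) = o^4 + o^3 + 2*I*o^3 + 8*o^2 + 2*I*o^2 + 8*o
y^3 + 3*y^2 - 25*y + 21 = (y - 3)*(y - 1)*(y + 7)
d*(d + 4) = d^2 + 4*d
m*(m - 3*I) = m^2 - 3*I*m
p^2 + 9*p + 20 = (p + 4)*(p + 5)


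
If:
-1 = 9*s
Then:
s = -1/9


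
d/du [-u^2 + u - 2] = 1 - 2*u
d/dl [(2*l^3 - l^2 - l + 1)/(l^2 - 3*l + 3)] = 2*l*(l^3 - 6*l^2 + 11*l - 4)/(l^4 - 6*l^3 + 15*l^2 - 18*l + 9)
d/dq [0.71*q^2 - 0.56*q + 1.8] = 1.42*q - 0.56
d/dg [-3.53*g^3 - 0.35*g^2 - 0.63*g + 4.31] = -10.59*g^2 - 0.7*g - 0.63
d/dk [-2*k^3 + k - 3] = 1 - 6*k^2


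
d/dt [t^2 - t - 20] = 2*t - 1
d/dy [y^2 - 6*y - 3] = 2*y - 6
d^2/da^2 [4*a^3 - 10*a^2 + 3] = 24*a - 20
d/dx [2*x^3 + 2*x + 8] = 6*x^2 + 2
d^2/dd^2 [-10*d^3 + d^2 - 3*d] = 2 - 60*d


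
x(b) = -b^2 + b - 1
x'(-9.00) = 19.00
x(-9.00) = -91.00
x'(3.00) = -5.00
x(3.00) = -7.00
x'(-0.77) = 2.54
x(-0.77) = -2.36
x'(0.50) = 0.00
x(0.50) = -0.75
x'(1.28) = -1.56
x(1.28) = -1.36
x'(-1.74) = 4.48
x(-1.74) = -5.77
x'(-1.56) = 4.12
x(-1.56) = -4.99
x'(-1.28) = 3.56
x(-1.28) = -3.92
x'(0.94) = -0.88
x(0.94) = -0.94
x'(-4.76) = 10.52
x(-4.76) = -28.42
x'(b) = 1 - 2*b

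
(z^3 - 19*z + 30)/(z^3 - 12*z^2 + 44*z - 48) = (z^2 + 2*z - 15)/(z^2 - 10*z + 24)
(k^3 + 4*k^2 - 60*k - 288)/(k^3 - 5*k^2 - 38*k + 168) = (k^2 - 2*k - 48)/(k^2 - 11*k + 28)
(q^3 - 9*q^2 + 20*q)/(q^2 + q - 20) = q*(q - 5)/(q + 5)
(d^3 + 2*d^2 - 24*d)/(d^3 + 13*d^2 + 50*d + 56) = d*(d^2 + 2*d - 24)/(d^3 + 13*d^2 + 50*d + 56)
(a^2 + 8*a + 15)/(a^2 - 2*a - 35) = (a + 3)/(a - 7)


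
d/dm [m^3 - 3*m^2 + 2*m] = 3*m^2 - 6*m + 2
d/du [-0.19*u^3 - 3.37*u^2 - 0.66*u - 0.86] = -0.57*u^2 - 6.74*u - 0.66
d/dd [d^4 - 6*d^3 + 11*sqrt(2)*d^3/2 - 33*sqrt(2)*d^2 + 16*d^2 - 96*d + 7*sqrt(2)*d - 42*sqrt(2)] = 4*d^3 - 18*d^2 + 33*sqrt(2)*d^2/2 - 66*sqrt(2)*d + 32*d - 96 + 7*sqrt(2)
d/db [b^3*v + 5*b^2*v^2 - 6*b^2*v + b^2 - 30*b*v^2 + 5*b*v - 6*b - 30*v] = 3*b^2*v + 10*b*v^2 - 12*b*v + 2*b - 30*v^2 + 5*v - 6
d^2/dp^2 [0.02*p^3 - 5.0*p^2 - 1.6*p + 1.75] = 0.12*p - 10.0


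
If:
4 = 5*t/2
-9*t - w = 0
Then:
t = 8/5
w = -72/5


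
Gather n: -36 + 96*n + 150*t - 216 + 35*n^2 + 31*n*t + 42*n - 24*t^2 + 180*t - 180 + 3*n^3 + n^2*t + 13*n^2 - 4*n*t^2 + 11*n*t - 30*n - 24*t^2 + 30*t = 3*n^3 + n^2*(t + 48) + n*(-4*t^2 + 42*t + 108) - 48*t^2 + 360*t - 432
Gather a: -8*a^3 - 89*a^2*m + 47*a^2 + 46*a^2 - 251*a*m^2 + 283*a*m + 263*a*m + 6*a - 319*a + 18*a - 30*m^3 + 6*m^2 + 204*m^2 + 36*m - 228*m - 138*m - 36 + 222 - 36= -8*a^3 + a^2*(93 - 89*m) + a*(-251*m^2 + 546*m - 295) - 30*m^3 + 210*m^2 - 330*m + 150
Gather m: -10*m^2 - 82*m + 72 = -10*m^2 - 82*m + 72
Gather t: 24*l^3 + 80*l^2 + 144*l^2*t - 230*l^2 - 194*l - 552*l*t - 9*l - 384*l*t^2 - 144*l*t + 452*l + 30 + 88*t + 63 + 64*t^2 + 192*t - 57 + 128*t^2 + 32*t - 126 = 24*l^3 - 150*l^2 + 249*l + t^2*(192 - 384*l) + t*(144*l^2 - 696*l + 312) - 90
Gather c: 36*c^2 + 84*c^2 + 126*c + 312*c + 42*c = 120*c^2 + 480*c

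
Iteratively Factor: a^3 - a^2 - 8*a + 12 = (a + 3)*(a^2 - 4*a + 4) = (a - 2)*(a + 3)*(a - 2)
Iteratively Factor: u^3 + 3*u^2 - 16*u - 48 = (u - 4)*(u^2 + 7*u + 12) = (u - 4)*(u + 3)*(u + 4)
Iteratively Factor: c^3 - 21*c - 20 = (c - 5)*(c^2 + 5*c + 4) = (c - 5)*(c + 4)*(c + 1)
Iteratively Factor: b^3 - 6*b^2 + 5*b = (b - 5)*(b^2 - b) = b*(b - 5)*(b - 1)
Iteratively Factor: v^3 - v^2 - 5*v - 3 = (v + 1)*(v^2 - 2*v - 3) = (v + 1)^2*(v - 3)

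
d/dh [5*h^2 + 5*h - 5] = 10*h + 5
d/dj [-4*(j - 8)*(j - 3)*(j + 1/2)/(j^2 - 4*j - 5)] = 2*(-2*j^4 + 16*j^3 - 17*j^2 - 162*j + 89)/(j^4 - 8*j^3 + 6*j^2 + 40*j + 25)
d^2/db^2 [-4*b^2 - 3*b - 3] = -8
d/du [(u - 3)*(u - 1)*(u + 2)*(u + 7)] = 4*u^3 + 15*u^2 - 38*u - 29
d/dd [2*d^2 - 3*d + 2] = 4*d - 3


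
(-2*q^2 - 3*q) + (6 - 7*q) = -2*q^2 - 10*q + 6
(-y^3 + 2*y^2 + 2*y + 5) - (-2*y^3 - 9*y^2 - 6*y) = y^3 + 11*y^2 + 8*y + 5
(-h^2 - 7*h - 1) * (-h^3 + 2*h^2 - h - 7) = h^5 + 5*h^4 - 12*h^3 + 12*h^2 + 50*h + 7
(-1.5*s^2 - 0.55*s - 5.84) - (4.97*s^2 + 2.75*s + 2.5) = -6.47*s^2 - 3.3*s - 8.34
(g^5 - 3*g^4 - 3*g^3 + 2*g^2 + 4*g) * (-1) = -g^5 + 3*g^4 + 3*g^3 - 2*g^2 - 4*g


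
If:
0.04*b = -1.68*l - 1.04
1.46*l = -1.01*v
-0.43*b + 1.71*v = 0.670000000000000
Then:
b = 2.32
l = -0.67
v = 0.97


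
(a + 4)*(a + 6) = a^2 + 10*a + 24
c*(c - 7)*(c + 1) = c^3 - 6*c^2 - 7*c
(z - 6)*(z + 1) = z^2 - 5*z - 6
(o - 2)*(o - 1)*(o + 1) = o^3 - 2*o^2 - o + 2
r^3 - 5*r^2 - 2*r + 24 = (r - 4)*(r - 3)*(r + 2)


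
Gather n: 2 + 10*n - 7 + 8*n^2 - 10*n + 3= 8*n^2 - 2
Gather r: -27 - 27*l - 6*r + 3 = -27*l - 6*r - 24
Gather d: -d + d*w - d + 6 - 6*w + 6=d*(w - 2) - 6*w + 12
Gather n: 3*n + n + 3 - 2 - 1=4*n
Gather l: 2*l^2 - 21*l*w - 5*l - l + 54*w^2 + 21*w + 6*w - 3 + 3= 2*l^2 + l*(-21*w - 6) + 54*w^2 + 27*w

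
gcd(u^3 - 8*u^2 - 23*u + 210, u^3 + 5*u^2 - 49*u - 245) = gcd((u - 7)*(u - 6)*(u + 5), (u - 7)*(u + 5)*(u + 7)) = u^2 - 2*u - 35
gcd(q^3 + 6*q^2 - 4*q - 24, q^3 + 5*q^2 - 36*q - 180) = q + 6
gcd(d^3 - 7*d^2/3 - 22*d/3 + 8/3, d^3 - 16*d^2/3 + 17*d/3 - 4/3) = d^2 - 13*d/3 + 4/3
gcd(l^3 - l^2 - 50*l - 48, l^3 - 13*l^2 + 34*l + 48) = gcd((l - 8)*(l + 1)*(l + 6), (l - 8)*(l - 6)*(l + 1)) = l^2 - 7*l - 8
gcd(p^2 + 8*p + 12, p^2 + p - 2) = p + 2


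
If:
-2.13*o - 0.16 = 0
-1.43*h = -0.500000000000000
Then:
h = 0.35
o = -0.08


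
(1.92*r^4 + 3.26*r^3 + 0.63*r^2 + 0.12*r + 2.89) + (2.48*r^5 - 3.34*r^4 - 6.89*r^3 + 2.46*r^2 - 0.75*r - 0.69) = 2.48*r^5 - 1.42*r^4 - 3.63*r^3 + 3.09*r^2 - 0.63*r + 2.2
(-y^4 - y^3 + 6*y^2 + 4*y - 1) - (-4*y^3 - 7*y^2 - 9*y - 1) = -y^4 + 3*y^3 + 13*y^2 + 13*y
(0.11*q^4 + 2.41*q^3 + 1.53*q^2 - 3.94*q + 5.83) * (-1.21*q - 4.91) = -0.1331*q^5 - 3.4562*q^4 - 13.6844*q^3 - 2.7449*q^2 + 12.2911*q - 28.6253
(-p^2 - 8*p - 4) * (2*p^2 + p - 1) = -2*p^4 - 17*p^3 - 15*p^2 + 4*p + 4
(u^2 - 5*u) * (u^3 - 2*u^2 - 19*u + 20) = u^5 - 7*u^4 - 9*u^3 + 115*u^2 - 100*u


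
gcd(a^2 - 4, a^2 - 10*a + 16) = a - 2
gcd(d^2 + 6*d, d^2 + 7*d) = d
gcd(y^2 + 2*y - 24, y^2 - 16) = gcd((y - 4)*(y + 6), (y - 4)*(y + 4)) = y - 4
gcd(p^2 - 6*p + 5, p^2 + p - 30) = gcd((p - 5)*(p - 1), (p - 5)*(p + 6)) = p - 5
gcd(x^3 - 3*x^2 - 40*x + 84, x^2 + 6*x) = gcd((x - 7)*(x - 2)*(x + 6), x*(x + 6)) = x + 6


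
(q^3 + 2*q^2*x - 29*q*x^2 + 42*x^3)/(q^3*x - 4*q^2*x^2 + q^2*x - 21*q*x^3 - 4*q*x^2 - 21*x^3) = (-q^3 - 2*q^2*x + 29*q*x^2 - 42*x^3)/(x*(-q^3 + 4*q^2*x - q^2 + 21*q*x^2 + 4*q*x + 21*x^2))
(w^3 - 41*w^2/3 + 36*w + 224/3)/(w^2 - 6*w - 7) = (3*w^2 - 20*w - 32)/(3*(w + 1))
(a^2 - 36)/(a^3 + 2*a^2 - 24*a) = (a - 6)/(a*(a - 4))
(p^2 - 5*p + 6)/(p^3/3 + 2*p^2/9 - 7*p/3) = 9*(p^2 - 5*p + 6)/(p*(3*p^2 + 2*p - 21))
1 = 1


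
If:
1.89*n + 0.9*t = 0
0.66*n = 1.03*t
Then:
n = 0.00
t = 0.00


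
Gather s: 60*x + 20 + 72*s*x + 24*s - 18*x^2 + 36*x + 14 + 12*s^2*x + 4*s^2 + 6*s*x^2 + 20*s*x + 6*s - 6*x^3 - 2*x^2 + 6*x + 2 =s^2*(12*x + 4) + s*(6*x^2 + 92*x + 30) - 6*x^3 - 20*x^2 + 102*x + 36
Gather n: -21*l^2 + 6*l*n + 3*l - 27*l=-21*l^2 + 6*l*n - 24*l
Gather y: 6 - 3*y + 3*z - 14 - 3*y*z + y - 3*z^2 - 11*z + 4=y*(-3*z - 2) - 3*z^2 - 8*z - 4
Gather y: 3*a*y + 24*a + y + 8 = 24*a + y*(3*a + 1) + 8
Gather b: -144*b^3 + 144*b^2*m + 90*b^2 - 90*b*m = -144*b^3 + b^2*(144*m + 90) - 90*b*m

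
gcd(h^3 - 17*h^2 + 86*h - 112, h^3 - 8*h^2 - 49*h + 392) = h^2 - 15*h + 56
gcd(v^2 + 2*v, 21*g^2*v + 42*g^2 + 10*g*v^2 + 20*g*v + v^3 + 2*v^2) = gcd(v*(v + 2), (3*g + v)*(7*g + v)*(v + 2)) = v + 2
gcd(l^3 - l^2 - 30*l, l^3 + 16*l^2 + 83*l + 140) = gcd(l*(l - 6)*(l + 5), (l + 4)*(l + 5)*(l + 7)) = l + 5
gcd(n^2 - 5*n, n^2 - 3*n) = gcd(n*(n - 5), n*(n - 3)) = n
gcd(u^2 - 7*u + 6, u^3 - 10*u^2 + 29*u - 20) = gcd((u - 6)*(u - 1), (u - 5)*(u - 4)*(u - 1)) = u - 1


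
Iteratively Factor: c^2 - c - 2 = (c - 2)*(c + 1)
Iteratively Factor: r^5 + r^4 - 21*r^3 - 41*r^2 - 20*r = (r - 5)*(r^4 + 6*r^3 + 9*r^2 + 4*r) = r*(r - 5)*(r^3 + 6*r^2 + 9*r + 4) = r*(r - 5)*(r + 1)*(r^2 + 5*r + 4) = r*(r - 5)*(r + 1)^2*(r + 4)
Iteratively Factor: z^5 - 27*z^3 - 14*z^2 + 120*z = (z + 4)*(z^4 - 4*z^3 - 11*z^2 + 30*z) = (z - 5)*(z + 4)*(z^3 + z^2 - 6*z) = z*(z - 5)*(z + 4)*(z^2 + z - 6) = z*(z - 5)*(z + 3)*(z + 4)*(z - 2)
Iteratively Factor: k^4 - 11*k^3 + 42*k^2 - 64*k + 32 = (k - 2)*(k^3 - 9*k^2 + 24*k - 16) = (k - 4)*(k - 2)*(k^2 - 5*k + 4) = (k - 4)^2*(k - 2)*(k - 1)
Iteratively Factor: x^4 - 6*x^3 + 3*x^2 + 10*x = (x)*(x^3 - 6*x^2 + 3*x + 10) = x*(x - 5)*(x^2 - x - 2) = x*(x - 5)*(x + 1)*(x - 2)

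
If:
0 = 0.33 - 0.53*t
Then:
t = 0.62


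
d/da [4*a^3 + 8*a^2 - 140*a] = 12*a^2 + 16*a - 140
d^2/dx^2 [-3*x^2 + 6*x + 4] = -6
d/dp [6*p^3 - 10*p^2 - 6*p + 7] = 18*p^2 - 20*p - 6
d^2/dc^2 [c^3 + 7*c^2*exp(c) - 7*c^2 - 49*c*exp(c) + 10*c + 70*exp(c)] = 7*c^2*exp(c) - 21*c*exp(c) + 6*c - 14*exp(c) - 14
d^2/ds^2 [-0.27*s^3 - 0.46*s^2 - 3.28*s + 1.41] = -1.62*s - 0.92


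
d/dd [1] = 0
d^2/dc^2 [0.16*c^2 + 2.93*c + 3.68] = 0.320000000000000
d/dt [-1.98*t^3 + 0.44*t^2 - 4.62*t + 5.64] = -5.94*t^2 + 0.88*t - 4.62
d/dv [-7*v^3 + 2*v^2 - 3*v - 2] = -21*v^2 + 4*v - 3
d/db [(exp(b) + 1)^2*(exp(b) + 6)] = (exp(b) + 1)*(3*exp(b) + 13)*exp(b)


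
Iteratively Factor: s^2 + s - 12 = (s + 4)*(s - 3)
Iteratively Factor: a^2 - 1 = (a + 1)*(a - 1)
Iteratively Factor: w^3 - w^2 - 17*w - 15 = (w - 5)*(w^2 + 4*w + 3) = (w - 5)*(w + 1)*(w + 3)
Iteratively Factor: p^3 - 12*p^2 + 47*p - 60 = (p - 5)*(p^2 - 7*p + 12) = (p - 5)*(p - 3)*(p - 4)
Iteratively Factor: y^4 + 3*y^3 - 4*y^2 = (y)*(y^3 + 3*y^2 - 4*y) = y*(y + 4)*(y^2 - y) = y*(y - 1)*(y + 4)*(y)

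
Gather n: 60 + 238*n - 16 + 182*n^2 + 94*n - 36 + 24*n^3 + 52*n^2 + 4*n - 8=24*n^3 + 234*n^2 + 336*n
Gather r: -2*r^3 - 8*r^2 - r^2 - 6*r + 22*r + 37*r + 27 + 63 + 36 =-2*r^3 - 9*r^2 + 53*r + 126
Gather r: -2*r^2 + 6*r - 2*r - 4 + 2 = -2*r^2 + 4*r - 2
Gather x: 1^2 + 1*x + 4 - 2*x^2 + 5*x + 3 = -2*x^2 + 6*x + 8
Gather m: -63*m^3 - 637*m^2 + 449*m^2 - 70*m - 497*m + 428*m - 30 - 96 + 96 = -63*m^3 - 188*m^2 - 139*m - 30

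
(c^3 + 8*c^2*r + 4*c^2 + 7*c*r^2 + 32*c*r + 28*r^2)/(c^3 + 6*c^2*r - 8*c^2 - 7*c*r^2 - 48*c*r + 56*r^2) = (-c^2 - c*r - 4*c - 4*r)/(-c^2 + c*r + 8*c - 8*r)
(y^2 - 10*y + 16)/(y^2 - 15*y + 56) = (y - 2)/(y - 7)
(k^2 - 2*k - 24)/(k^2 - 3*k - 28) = (k - 6)/(k - 7)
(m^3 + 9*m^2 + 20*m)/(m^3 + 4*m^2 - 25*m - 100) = m/(m - 5)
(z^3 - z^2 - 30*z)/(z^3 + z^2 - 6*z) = (z^2 - z - 30)/(z^2 + z - 6)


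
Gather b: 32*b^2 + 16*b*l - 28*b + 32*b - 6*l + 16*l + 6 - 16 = 32*b^2 + b*(16*l + 4) + 10*l - 10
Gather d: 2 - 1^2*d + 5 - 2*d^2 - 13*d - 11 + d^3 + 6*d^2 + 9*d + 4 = d^3 + 4*d^2 - 5*d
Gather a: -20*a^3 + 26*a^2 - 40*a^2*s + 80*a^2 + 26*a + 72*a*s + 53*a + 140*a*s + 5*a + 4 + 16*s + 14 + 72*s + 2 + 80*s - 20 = -20*a^3 + a^2*(106 - 40*s) + a*(212*s + 84) + 168*s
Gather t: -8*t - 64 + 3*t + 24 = -5*t - 40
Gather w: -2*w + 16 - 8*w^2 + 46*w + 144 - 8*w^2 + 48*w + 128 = -16*w^2 + 92*w + 288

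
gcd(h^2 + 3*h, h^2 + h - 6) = h + 3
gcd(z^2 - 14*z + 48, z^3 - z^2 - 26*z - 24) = z - 6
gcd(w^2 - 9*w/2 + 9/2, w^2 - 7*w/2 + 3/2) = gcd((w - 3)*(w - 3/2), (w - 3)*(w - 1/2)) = w - 3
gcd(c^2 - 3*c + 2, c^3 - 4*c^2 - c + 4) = c - 1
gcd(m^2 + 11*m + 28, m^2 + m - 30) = 1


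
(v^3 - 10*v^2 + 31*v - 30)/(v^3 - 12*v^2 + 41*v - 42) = (v - 5)/(v - 7)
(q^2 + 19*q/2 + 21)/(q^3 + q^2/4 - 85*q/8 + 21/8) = 4*(q + 6)/(4*q^2 - 13*q + 3)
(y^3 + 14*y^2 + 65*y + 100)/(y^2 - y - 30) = (y^2 + 9*y + 20)/(y - 6)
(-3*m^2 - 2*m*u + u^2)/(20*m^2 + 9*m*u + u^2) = (-3*m^2 - 2*m*u + u^2)/(20*m^2 + 9*m*u + u^2)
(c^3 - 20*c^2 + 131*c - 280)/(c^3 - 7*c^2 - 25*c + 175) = (c - 8)/(c + 5)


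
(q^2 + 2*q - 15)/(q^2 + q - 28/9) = 9*(q^2 + 2*q - 15)/(9*q^2 + 9*q - 28)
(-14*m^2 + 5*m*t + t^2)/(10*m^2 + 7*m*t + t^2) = (-14*m^2 + 5*m*t + t^2)/(10*m^2 + 7*m*t + t^2)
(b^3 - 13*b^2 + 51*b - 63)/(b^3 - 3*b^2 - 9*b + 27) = (b - 7)/(b + 3)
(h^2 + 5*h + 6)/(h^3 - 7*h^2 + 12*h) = (h^2 + 5*h + 6)/(h*(h^2 - 7*h + 12))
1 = 1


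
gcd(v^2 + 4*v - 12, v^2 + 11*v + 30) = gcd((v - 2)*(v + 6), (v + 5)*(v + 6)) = v + 6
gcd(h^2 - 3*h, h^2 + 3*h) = h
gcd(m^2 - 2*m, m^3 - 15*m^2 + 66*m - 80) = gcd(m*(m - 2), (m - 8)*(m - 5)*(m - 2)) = m - 2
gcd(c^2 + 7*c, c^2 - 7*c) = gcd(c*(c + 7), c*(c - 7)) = c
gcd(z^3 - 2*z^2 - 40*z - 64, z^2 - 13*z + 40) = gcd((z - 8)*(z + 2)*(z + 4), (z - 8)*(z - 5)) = z - 8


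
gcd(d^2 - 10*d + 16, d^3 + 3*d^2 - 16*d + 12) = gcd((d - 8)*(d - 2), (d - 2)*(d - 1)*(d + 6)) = d - 2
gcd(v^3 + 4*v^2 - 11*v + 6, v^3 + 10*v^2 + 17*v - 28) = v - 1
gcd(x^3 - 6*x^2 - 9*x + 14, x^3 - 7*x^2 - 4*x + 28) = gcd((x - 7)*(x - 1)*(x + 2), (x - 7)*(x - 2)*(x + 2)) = x^2 - 5*x - 14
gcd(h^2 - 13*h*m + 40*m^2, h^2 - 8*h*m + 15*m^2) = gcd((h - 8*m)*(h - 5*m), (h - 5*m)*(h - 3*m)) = h - 5*m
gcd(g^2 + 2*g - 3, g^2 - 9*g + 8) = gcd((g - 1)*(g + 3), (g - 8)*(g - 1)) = g - 1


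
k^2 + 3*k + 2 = (k + 1)*(k + 2)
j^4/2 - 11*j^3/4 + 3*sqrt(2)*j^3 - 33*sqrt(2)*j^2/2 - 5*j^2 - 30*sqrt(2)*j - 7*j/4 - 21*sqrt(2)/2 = (j/2 + 1/2)*(j - 7)*(j + 1/2)*(j + 6*sqrt(2))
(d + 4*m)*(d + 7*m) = d^2 + 11*d*m + 28*m^2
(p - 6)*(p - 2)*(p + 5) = p^3 - 3*p^2 - 28*p + 60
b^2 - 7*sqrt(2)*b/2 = b*(b - 7*sqrt(2)/2)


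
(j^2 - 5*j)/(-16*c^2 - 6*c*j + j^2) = j*(5 - j)/(16*c^2 + 6*c*j - j^2)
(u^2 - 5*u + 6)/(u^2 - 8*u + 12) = (u - 3)/(u - 6)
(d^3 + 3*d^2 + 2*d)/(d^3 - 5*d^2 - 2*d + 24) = d*(d + 1)/(d^2 - 7*d + 12)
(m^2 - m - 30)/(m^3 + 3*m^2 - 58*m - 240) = (m - 6)/(m^2 - 2*m - 48)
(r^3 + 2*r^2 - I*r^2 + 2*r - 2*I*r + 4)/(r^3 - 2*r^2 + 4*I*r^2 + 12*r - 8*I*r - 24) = (r^2 + r*(2 + I) + 2*I)/(r^2 + r*(-2 + 6*I) - 12*I)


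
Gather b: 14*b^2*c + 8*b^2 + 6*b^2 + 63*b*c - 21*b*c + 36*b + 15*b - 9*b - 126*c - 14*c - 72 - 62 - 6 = b^2*(14*c + 14) + b*(42*c + 42) - 140*c - 140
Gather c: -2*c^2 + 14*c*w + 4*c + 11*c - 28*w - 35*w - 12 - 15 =-2*c^2 + c*(14*w + 15) - 63*w - 27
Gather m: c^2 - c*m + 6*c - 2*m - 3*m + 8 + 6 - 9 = c^2 + 6*c + m*(-c - 5) + 5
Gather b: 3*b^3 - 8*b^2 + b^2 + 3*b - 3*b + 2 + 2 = 3*b^3 - 7*b^2 + 4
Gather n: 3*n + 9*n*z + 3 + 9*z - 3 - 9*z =n*(9*z + 3)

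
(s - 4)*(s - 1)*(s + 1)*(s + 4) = s^4 - 17*s^2 + 16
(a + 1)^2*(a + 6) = a^3 + 8*a^2 + 13*a + 6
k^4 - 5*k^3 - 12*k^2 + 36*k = k*(k - 6)*(k - 2)*(k + 3)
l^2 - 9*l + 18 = (l - 6)*(l - 3)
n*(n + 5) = n^2 + 5*n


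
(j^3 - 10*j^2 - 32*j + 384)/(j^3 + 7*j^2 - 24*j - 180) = (j^2 - 16*j + 64)/(j^2 + j - 30)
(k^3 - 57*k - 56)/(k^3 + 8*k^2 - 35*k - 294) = (k^2 - 7*k - 8)/(k^2 + k - 42)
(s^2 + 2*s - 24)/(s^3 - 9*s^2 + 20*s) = (s + 6)/(s*(s - 5))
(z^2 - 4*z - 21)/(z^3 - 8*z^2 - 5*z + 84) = 1/(z - 4)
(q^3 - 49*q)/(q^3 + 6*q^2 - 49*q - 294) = q/(q + 6)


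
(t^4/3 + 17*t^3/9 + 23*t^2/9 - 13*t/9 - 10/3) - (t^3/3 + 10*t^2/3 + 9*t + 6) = t^4/3 + 14*t^3/9 - 7*t^2/9 - 94*t/9 - 28/3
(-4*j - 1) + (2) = 1 - 4*j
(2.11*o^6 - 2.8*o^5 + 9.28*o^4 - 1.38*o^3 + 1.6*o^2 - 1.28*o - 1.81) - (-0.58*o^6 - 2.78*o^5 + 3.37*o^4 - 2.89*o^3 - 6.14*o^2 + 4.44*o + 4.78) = 2.69*o^6 - 0.02*o^5 + 5.91*o^4 + 1.51*o^3 + 7.74*o^2 - 5.72*o - 6.59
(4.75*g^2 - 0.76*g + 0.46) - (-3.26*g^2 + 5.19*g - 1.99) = 8.01*g^2 - 5.95*g + 2.45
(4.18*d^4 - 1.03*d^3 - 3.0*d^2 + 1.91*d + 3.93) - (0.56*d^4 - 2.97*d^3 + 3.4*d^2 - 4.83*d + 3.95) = 3.62*d^4 + 1.94*d^3 - 6.4*d^2 + 6.74*d - 0.02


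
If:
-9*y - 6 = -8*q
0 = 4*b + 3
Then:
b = -3/4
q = 9*y/8 + 3/4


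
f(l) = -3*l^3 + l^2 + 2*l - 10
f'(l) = -9*l^2 + 2*l + 2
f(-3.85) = 168.32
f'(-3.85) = -139.10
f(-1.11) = -6.89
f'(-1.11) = -11.31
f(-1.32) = -4.00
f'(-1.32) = -16.32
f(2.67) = -54.63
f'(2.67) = -56.82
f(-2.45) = 35.22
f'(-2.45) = -56.92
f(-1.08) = -7.21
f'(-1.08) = -10.66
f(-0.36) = -10.45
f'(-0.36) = 0.11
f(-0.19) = -10.32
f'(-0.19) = 1.30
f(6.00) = -610.00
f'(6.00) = -310.00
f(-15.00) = 10310.00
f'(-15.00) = -2053.00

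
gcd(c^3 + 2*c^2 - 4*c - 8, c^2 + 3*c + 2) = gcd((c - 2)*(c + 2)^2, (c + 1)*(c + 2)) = c + 2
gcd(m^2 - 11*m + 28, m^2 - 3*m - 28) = m - 7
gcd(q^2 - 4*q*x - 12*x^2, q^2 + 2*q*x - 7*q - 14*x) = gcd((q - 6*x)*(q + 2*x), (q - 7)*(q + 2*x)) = q + 2*x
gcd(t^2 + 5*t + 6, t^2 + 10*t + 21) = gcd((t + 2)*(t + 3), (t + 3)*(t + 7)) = t + 3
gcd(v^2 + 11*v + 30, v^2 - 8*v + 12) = 1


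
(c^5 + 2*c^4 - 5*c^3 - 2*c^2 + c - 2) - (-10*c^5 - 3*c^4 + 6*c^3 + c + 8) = 11*c^5 + 5*c^4 - 11*c^3 - 2*c^2 - 10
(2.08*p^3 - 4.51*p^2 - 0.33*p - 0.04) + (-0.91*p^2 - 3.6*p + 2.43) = 2.08*p^3 - 5.42*p^2 - 3.93*p + 2.39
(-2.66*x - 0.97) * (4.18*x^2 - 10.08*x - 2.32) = -11.1188*x^3 + 22.7582*x^2 + 15.9488*x + 2.2504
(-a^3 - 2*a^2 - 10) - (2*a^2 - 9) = -a^3 - 4*a^2 - 1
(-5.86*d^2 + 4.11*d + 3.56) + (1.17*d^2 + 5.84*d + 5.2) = -4.69*d^2 + 9.95*d + 8.76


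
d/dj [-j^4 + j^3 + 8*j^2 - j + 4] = -4*j^3 + 3*j^2 + 16*j - 1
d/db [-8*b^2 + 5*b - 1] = 5 - 16*b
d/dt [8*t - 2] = 8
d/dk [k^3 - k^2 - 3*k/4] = 3*k^2 - 2*k - 3/4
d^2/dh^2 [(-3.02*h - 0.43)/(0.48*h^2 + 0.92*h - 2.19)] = (-(0.96*h + 0.92)*(1.92*h + 1.84)*(3.02*h + 0.43) + (8.6976*h + 5.9696)*(0.48*h^2 + 0.92*h - 2.19))/(0.48*h^2 + 0.92*h - 2.19)^3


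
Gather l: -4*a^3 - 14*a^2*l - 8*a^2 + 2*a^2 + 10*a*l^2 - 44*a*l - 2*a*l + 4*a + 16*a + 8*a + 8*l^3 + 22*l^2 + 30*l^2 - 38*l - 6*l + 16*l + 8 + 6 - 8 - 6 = -4*a^3 - 6*a^2 + 28*a + 8*l^3 + l^2*(10*a + 52) + l*(-14*a^2 - 46*a - 28)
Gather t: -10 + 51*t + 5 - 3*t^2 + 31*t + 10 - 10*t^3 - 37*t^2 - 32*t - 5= -10*t^3 - 40*t^2 + 50*t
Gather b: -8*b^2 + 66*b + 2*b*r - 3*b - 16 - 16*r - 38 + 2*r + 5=-8*b^2 + b*(2*r + 63) - 14*r - 49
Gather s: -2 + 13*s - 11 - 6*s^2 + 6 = -6*s^2 + 13*s - 7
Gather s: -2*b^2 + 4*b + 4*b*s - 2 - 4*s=-2*b^2 + 4*b + s*(4*b - 4) - 2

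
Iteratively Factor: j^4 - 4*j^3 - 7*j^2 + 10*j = (j - 5)*(j^3 + j^2 - 2*j) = (j - 5)*(j + 2)*(j^2 - j) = (j - 5)*(j - 1)*(j + 2)*(j)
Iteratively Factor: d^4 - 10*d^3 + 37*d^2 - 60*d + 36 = (d - 2)*(d^3 - 8*d^2 + 21*d - 18) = (d - 3)*(d - 2)*(d^2 - 5*d + 6) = (d - 3)^2*(d - 2)*(d - 2)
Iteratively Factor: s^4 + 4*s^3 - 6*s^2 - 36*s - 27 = (s + 3)*(s^3 + s^2 - 9*s - 9) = (s - 3)*(s + 3)*(s^2 + 4*s + 3) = (s - 3)*(s + 3)^2*(s + 1)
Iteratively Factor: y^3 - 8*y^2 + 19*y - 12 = (y - 1)*(y^2 - 7*y + 12) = (y - 3)*(y - 1)*(y - 4)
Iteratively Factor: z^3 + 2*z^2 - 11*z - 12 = (z - 3)*(z^2 + 5*z + 4) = (z - 3)*(z + 1)*(z + 4)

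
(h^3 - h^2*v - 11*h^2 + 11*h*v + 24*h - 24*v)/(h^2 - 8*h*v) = (h^3 - h^2*v - 11*h^2 + 11*h*v + 24*h - 24*v)/(h*(h - 8*v))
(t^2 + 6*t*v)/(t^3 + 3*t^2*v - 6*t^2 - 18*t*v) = (t + 6*v)/(t^2 + 3*t*v - 6*t - 18*v)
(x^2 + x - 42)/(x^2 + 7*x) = (x - 6)/x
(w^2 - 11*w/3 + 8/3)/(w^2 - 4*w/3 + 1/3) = (3*w - 8)/(3*w - 1)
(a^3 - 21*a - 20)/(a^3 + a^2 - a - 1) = (a^2 - a - 20)/(a^2 - 1)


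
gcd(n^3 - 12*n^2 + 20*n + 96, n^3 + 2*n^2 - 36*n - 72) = n^2 - 4*n - 12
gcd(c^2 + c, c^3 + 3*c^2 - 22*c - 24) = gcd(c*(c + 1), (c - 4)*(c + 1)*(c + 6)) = c + 1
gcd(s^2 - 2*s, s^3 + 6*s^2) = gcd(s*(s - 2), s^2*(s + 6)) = s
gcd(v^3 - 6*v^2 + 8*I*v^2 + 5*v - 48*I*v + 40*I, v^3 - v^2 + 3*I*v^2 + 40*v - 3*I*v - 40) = v^2 + v*(-1 + 8*I) - 8*I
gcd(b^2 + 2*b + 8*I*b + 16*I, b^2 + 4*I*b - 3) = 1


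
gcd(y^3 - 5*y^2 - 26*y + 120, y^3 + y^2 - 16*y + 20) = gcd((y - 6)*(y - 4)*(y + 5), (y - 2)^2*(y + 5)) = y + 5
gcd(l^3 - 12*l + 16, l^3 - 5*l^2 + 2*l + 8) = l - 2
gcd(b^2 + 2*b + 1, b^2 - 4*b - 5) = b + 1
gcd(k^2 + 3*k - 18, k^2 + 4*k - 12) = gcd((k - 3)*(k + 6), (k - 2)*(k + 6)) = k + 6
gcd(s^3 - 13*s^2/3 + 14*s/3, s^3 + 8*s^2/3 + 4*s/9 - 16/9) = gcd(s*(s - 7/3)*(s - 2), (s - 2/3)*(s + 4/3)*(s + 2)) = 1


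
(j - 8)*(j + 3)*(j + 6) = j^3 + j^2 - 54*j - 144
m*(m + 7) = m^2 + 7*m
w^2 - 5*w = w*(w - 5)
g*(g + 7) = g^2 + 7*g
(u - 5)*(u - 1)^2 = u^3 - 7*u^2 + 11*u - 5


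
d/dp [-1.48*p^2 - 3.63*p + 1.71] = -2.96*p - 3.63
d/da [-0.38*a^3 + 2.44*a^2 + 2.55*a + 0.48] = -1.14*a^2 + 4.88*a + 2.55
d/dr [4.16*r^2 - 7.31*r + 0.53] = 8.32*r - 7.31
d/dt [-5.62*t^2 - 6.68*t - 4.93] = -11.24*t - 6.68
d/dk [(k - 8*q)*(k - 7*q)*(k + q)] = 3*k^2 - 28*k*q + 41*q^2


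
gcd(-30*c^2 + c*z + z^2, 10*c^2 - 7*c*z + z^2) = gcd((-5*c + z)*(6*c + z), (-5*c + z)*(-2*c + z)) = -5*c + z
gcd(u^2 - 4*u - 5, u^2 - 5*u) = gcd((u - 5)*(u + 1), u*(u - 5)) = u - 5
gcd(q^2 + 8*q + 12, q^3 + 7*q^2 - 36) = q + 6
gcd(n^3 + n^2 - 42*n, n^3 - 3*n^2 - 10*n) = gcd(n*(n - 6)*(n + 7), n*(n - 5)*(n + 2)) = n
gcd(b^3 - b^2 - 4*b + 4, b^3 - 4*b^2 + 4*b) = b - 2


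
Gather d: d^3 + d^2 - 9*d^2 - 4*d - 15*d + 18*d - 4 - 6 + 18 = d^3 - 8*d^2 - d + 8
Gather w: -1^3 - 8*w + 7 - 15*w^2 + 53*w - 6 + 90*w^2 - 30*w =75*w^2 + 15*w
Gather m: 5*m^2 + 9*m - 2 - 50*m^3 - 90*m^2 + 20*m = -50*m^3 - 85*m^2 + 29*m - 2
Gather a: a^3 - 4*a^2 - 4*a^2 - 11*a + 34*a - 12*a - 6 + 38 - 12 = a^3 - 8*a^2 + 11*a + 20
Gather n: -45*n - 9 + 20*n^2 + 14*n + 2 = 20*n^2 - 31*n - 7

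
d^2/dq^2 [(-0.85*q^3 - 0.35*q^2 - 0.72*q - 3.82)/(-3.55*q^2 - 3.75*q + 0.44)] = (2.8421709430404e-14*q^5 + 5.6843418860808e-14*q^4 + 35.3905*q^3 + 283.7145*q^2 + 312.8577*q + 121.8827)/(44.738875*q^6 + 141.778125*q^5 + 133.130325*q^4 + 17.589375*q^3 - 16.50066*q^2 + 2.178*q - 0.085184)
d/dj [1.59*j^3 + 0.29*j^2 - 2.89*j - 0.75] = 4.77*j^2 + 0.58*j - 2.89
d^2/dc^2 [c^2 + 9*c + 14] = 2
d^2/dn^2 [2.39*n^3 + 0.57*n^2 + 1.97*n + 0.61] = 14.34*n + 1.14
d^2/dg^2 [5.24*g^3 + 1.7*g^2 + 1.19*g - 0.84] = 31.44*g + 3.4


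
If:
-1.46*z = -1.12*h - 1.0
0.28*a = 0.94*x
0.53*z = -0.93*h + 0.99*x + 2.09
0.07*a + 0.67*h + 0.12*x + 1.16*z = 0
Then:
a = -6.25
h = -0.09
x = -1.86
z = 0.62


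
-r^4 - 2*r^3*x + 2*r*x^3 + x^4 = (-r + x)*(r + x)^3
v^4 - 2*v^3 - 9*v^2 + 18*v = v*(v - 3)*(v - 2)*(v + 3)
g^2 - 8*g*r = g*(g - 8*r)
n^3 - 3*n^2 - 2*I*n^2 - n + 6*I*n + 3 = (n - 3)*(n - I)^2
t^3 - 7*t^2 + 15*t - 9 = (t - 3)^2*(t - 1)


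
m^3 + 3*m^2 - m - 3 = (m - 1)*(m + 1)*(m + 3)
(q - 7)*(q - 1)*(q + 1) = q^3 - 7*q^2 - q + 7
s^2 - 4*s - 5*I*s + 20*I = (s - 4)*(s - 5*I)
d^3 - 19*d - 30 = (d - 5)*(d + 2)*(d + 3)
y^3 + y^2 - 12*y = y*(y - 3)*(y + 4)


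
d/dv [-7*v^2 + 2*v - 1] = 2 - 14*v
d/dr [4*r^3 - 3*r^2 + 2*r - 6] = 12*r^2 - 6*r + 2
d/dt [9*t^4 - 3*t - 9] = 36*t^3 - 3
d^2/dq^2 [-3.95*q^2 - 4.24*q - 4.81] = -7.90000000000000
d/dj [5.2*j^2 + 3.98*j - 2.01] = 10.4*j + 3.98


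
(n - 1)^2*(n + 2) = n^3 - 3*n + 2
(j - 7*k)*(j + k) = j^2 - 6*j*k - 7*k^2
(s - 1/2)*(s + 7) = s^2 + 13*s/2 - 7/2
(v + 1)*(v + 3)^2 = v^3 + 7*v^2 + 15*v + 9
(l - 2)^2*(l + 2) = l^3 - 2*l^2 - 4*l + 8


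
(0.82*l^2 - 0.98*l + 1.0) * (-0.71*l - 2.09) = -0.5822*l^3 - 1.018*l^2 + 1.3382*l - 2.09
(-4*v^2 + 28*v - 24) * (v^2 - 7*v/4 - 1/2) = -4*v^4 + 35*v^3 - 71*v^2 + 28*v + 12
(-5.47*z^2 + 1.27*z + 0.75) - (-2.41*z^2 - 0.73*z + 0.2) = -3.06*z^2 + 2.0*z + 0.55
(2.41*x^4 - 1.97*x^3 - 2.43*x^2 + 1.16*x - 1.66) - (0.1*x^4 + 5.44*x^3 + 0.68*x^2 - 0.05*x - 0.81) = 2.31*x^4 - 7.41*x^3 - 3.11*x^2 + 1.21*x - 0.85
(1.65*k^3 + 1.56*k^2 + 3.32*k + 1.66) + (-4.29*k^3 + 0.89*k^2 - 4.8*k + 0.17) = -2.64*k^3 + 2.45*k^2 - 1.48*k + 1.83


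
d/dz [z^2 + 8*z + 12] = 2*z + 8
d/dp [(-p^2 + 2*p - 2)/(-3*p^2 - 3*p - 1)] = (9*p^2 - 10*p - 8)/(9*p^4 + 18*p^3 + 15*p^2 + 6*p + 1)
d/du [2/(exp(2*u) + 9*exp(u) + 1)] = (-4*exp(u) - 18)*exp(u)/(exp(2*u) + 9*exp(u) + 1)^2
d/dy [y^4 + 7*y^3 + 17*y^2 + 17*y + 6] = 4*y^3 + 21*y^2 + 34*y + 17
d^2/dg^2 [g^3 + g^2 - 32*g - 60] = 6*g + 2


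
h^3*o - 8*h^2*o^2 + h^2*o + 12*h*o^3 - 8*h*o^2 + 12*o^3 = (h - 6*o)*(h - 2*o)*(h*o + o)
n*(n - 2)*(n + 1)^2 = n^4 - 3*n^2 - 2*n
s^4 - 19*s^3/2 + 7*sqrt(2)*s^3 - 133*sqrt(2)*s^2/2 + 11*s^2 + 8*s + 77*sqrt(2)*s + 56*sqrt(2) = (s - 8)*(s - 2)*(s + 1/2)*(s + 7*sqrt(2))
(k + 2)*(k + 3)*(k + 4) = k^3 + 9*k^2 + 26*k + 24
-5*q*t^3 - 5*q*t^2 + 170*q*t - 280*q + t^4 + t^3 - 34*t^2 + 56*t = (-5*q + t)*(t - 4)*(t - 2)*(t + 7)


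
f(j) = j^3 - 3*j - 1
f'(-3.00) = 24.00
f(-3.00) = -19.00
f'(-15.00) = 672.00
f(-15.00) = -3331.00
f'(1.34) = 2.39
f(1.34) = -2.61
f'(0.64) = -1.77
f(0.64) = -2.66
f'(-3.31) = 29.87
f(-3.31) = -27.33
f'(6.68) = 130.87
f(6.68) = 277.04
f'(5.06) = 73.81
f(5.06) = 113.37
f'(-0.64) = -1.77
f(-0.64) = 0.66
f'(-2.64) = 17.91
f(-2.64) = -11.48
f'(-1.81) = 6.83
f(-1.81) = -1.50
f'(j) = 3*j^2 - 3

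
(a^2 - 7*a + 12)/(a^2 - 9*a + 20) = (a - 3)/(a - 5)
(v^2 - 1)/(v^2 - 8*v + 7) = (v + 1)/(v - 7)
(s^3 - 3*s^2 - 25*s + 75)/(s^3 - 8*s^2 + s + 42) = (s^2 - 25)/(s^2 - 5*s - 14)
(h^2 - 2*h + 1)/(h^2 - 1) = (h - 1)/(h + 1)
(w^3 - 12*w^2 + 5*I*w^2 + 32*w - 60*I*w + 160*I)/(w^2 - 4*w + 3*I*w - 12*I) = (w^2 + w*(-8 + 5*I) - 40*I)/(w + 3*I)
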